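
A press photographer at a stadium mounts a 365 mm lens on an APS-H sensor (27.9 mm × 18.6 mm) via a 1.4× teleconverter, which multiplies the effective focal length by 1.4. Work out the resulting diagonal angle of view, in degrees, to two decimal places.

Effective focal length f = 365 × 1.4 = 511 mm.
Sensor diagonal = √(27.9² + 18.6²) = √1124.3700 ≈ 33.5316 mm.
α = 2·arctan(33.532 / (2 × 511)) = 2·arctan(0.03281) ≈ 3.7584°.

3.76°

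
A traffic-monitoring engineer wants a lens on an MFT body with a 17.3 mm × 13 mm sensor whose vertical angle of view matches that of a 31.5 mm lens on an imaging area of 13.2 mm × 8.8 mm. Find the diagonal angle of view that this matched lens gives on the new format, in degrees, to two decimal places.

26.18°

Equal vertical AOV ⇒ f₂ = f₁ · 13/8.8 = 31.5 × 1.47727 ≈ 46.5341 mm.
Sensor diagonal = √(17.3² + 13²) = √468.2900 ≈ 21.6400 mm.
Diagonal AOV on the new format = 2·arctan(21.6400 / (2 × 46.5341)) = 2·arctan(0.23252) ≈ 26.1794°.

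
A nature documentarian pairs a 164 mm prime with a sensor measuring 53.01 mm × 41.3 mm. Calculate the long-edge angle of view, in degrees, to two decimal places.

Angle of view α = 2·arctan(w/2f) with w = 53.01 mm and f = 164 mm.
w/2f = 0.16162; arctan(0.16162) ≈ 9.1805°, so α ≈ 18.3610°.

18.36°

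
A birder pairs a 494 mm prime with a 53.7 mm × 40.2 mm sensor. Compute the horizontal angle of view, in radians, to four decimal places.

Angle of view α = 2·arctan(w/2f) with w = 53.7 mm and f = 494 mm.
w/2f = 0.05435; arctan(0.05435) ≈ 0.0543 rad, so α ≈ 0.1086 rad.

0.1086 rad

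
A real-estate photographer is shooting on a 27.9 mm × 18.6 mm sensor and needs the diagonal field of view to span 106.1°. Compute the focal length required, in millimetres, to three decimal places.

12.611 mm

Sensor diagonal = √(27.9² + 18.6²) = √1124.3700 ≈ 33.5316 mm.
From α = 2·arctan(d/2f) we get f = d / (2·tan(α/2)).
With d = 33.5316 mm and α/2 = 53.05°, tan(α/2) ≈ 1.32946, so f ≈ 33.5316 / 2.65891 ≈ 12.6110 mm.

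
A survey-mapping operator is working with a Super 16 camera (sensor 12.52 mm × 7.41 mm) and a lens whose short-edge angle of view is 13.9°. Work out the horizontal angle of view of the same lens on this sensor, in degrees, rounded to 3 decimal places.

23.276°

From the short-edge AOV: f = 7.41 / (2·tan(6.95°)) = 7.41 / 0.24380 ≈ 30.3941 mm.
Horizontal AOV = 2·arctan(12.52 / (2 × 30.3941)) = 2·arctan(0.20596) ≈ 23.2759°.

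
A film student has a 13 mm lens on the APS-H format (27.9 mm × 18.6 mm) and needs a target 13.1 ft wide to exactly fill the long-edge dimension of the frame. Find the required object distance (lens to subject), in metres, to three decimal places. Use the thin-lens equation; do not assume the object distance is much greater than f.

W: 13.1 ft × 304.8 mm/ft = 3992.88 mm.
Magnification m = w/W = dᵢ/dₒ; combined with 1/f = 1/dₒ + 1/dᵢ this gives dₒ = f·(1 + W/w).
dₒ = 13 mm × (1 + 3992.88/27.9) = 13 × 144.1140 ≈ 1873.482 mm = 1.87348 m.

1.873 m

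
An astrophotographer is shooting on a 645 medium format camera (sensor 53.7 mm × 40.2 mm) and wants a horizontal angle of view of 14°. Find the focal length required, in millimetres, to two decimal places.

From α = 2·arctan(w/2f) we get f = w / (2·tan(α/2)).
With w = 53.7 mm and α/2 = 7°, tan(α/2) ≈ 0.12278, so f ≈ 53.7 / 0.24557 ≈ 218.6757 mm.

218.68 mm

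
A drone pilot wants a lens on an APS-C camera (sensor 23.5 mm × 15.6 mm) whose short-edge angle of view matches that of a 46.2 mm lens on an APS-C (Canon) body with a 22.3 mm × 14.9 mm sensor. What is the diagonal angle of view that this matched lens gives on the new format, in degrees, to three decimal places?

32.510°

Equal short-edge AOV ⇒ f₂ = f₁ · 15.6/14.9 = 46.2 × 1.04698 ≈ 48.3705 mm.
Sensor diagonal = √(23.5² + 15.6²) = √795.6100 ≈ 28.2066 mm.
Diagonal AOV on the new format = 2·arctan(28.2066 / (2 × 48.3705)) = 2·arctan(0.29157) ≈ 32.5100°.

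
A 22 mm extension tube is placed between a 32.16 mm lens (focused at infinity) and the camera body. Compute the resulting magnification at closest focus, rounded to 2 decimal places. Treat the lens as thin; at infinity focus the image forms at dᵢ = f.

The tube moves the image plane from f to f + e, so dᵢ = 32.16 + 22 = 54.16 mm. Focus is achieved when 1/f = 1/dₒ + 1/dᵢ, giving dₒ = 1/(1/f − 1/(f+e)).
Magnification m = dᵢ/dₒ = (f+e)·(1/f − 1/(f+e)) = e/f = 22/32.16 ≈ 0.6841.

0.68×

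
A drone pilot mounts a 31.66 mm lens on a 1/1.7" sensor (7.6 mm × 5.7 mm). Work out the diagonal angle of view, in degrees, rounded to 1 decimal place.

17.1°

Sensor diagonal = √(7.6² + 5.7²) = √90.2500 ≈ 9.5000 mm.
Angle of view α = 2·arctan(d/2f) with d = 9.5000 mm and f = 31.66 mm.
d/2f = 0.15003; arctan(0.15003) ≈ 8.5325°, so α ≈ 17.0651°.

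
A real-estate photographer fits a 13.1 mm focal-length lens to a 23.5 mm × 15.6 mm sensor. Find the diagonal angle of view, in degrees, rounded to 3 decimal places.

94.224°

Sensor diagonal = √(23.5² + 15.6²) = √795.6100 ≈ 28.2066 mm.
Angle of view α = 2·arctan(d/2f) with d = 28.2066 mm and f = 13.1 mm.
d/2f = 1.07659; arctan(1.07659) ≈ 47.1122°, so α ≈ 94.2243°.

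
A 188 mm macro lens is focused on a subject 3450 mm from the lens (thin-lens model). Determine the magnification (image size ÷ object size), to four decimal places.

0.0576×

Thin lens: 1/f = 1/dₒ + 1/dᵢ → 1/dᵢ = 1/188 − 1/3450 = 0.0050293 mm⁻¹, so dᵢ ≈ 198.8351 mm.
Magnification m = dᵢ/dₒ = 198.8351/3450 ≈ 0.05763.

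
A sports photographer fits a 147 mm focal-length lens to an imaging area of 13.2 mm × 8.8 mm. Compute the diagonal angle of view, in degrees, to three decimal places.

6.177°

Sensor diagonal = √(13.2² + 8.8²) = √251.6800 ≈ 15.8644 mm.
Angle of view α = 2·arctan(d/2f) with d = 15.8644 mm and f = 147 mm.
d/2f = 0.05396; arctan(0.05396) ≈ 3.0887°, so α ≈ 6.1774°.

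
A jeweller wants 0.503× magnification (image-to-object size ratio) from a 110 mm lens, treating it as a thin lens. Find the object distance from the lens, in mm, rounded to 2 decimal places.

328.69 mm

With m = dᵢ/dₒ and 1/f = 1/dₒ + 1/dᵢ, substituting dᵢ = m·dₒ gives 1/f = (1 + 1/m)/dₒ, hence dₒ = f·(1 + 1/m).
dₒ = 110 × (1 + 1/0.503) = 110 × 2.98807 ≈ 328.688 mm.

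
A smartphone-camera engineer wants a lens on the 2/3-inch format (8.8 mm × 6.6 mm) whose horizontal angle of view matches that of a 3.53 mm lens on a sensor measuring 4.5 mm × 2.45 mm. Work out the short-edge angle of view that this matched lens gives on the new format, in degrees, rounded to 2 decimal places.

Equal horizontal AOV ⇒ f₂ = f₁ · 8.8/4.5 = 3.53 × 1.95556 ≈ 6.9031 mm.
Short-edge AOV on the new format = 2·arctan(6.6 / (2 × 6.9031)) = 2·arctan(0.47805) ≈ 51.0998°.

51.10°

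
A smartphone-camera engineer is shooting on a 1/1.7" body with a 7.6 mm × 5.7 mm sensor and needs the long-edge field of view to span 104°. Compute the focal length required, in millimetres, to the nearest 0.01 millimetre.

2.97 mm

From α = 2·arctan(w/2f) we get f = w / (2·tan(α/2)).
With w = 7.6 mm and α/2 = 52°, tan(α/2) ≈ 1.27994, so f ≈ 7.6 / 2.55988 ≈ 2.9689 mm.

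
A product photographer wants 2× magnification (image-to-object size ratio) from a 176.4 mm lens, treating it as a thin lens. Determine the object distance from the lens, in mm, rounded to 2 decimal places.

With m = dᵢ/dₒ and 1/f = 1/dₒ + 1/dᵢ, substituting dᵢ = m·dₒ gives 1/f = (1 + 1/m)/dₒ, hence dₒ = f·(1 + 1/m).
dₒ = 176.4 × (1 + 1/2) = 176.4 × 1.50000 ≈ 264.600 mm.

264.60 mm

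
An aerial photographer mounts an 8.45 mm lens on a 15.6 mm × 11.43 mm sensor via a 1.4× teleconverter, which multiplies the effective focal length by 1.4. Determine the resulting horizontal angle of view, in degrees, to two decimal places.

Effective focal length f = 8.45 × 1.4 = 11.83 mm.
α = 2·arctan(15.6 / (2 × 11.83)) = 2·arctan(0.65934) ≈ 66.7970°.

66.80°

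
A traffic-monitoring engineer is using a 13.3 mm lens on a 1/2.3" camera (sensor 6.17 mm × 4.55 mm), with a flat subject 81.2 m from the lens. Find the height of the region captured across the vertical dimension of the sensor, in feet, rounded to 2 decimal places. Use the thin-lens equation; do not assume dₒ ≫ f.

dₒ: 81.2 m = 81200 mm.
Similar triangles through the lens centre give W/dₒ = h/dᵢ; with 1/f = 1/dₒ + 1/dᵢ this gives W = h·(dₒ − f)/f.
W = 4.55 mm × (81200 − 13.3) / 13.3 = 4.55 × 6104.2632 ≈ 27774.397 mm = 27774.397/304.8 ft = 91.1234 ft.

91.12 ft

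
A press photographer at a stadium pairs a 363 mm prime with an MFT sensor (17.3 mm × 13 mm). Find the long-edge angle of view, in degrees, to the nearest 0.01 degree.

Angle of view α = 2·arctan(w/2f) with w = 17.3 mm and f = 363 mm.
w/2f = 0.02383; arctan(0.02383) ≈ 1.3651°, so α ≈ 2.7301°.

2.73°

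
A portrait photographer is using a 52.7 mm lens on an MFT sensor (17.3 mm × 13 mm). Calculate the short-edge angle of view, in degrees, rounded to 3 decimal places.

Angle of view α = 2·arctan(h/2f) with h = 13 mm and f = 52.7 mm.
h/2f = 0.12334; arctan(0.12334) ≈ 7.0313°, so α ≈ 14.0627°.

14.063°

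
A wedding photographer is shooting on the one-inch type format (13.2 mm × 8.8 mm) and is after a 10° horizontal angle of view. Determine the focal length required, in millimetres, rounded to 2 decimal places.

75.44 mm

From α = 2·arctan(w/2f) we get f = w / (2·tan(α/2)).
With w = 13.2 mm and α/2 = 5°, tan(α/2) ≈ 0.08749, so f ≈ 13.2 / 0.17498 ≈ 75.4383 mm.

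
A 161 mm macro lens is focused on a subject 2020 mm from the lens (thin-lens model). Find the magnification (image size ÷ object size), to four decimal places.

0.0866×

Thin lens: 1/f = 1/dₒ + 1/dᵢ → 1/dᵢ = 1/161 − 1/2020 = 0.0057161 mm⁻¹, so dᵢ ≈ 174.9435 mm.
Magnification m = dᵢ/dₒ = 174.9435/2020 ≈ 0.08661.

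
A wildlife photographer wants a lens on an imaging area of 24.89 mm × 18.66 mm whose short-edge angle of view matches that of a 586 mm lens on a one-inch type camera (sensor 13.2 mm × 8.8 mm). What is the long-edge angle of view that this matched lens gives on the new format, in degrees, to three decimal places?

Equal short-edge AOV ⇒ f₂ = f₁ · 18.66/8.8 = 586 × 2.12045 ≈ 1242.5864 mm.
Long-edge AOV on the new format = 2·arctan(24.89 / (2 × 1242.5864)) = 2·arctan(0.01002) ≈ 1.1476°.

1.148°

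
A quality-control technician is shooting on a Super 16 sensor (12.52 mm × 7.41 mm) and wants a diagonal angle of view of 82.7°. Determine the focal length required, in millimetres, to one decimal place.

Sensor diagonal = √(12.52² + 7.41²) = √211.6585 ≈ 14.5485 mm.
From α = 2·arctan(d/2f) we get f = d / (2·tan(α/2)).
With d = 14.5485 mm and α/2 = 41.35°, tan(α/2) ≈ 0.88007, so f ≈ 14.5485 / 1.76014 ≈ 8.2655 mm.

8.3 mm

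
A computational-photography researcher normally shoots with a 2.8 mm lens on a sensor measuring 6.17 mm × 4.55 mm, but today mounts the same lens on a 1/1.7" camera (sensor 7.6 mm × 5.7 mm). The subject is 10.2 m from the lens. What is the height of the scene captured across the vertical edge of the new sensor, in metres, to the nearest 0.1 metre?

The focal length stays 2.8 mm; the relevant sensor dimension is now h = 5.7 mm. Object distance dₒ = 10.2 m = 10200 mm.
Thin-lens field height W = h·(dₒ − f)/f = 5.7 × (10200 − 2.8)/2.8 ≈ 20758.586 mm = 20.7586 m.

20.8 m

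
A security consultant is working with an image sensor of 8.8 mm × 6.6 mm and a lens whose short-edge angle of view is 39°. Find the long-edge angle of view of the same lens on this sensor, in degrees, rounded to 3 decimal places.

From the short-edge AOV: f = 6.6 / (2·tan(19.5°)) = 6.6 / 0.70824 ≈ 9.3189 mm.
Long-edge AOV = 2·arctan(8.8 / (2 × 9.3189)) = 2·arctan(0.47216) ≈ 50.5494°.

50.549°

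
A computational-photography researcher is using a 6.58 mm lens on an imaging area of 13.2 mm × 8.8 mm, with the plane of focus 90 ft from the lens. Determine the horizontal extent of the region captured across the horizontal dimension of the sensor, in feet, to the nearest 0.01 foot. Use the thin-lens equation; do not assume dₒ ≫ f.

180.50 ft

dₒ: 90 ft × 304.8 mm/ft = 27432.00 mm.
Similar triangles through the lens centre give W/dₒ = w/dᵢ; with 1/f = 1/dₒ + 1/dᵢ this gives W = w·(dₒ − f)/f.
W = 13.2 mm × (27432 − 6.58) / 6.58 = 13.2 × 4167.9968 ≈ 55017.558 mm = 55017.558/304.8 ft = 180.504 ft.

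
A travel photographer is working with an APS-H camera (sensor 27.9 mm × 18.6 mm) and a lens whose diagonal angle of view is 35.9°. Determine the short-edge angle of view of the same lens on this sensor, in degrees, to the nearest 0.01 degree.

Sensor diagonal = √(27.9² + 18.6²) = √1124.3700 ≈ 33.5316 mm.
From the diagonal AOV: f = 33.5316 / (2·tan(17.95°)) = 33.5316 / 0.64791 ≈ 51.7535 mm.
Short-edge AOV = 2·arctan(18.6 / (2 × 51.7535)) = 2·arctan(0.17970) ≈ 20.3744°.

20.37°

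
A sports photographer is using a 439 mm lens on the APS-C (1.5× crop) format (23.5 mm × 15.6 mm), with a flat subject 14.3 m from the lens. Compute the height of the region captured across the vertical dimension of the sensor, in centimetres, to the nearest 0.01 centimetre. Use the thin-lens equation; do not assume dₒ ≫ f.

49.26 cm

dₒ: 14.3 m = 14300 mm.
Similar triangles through the lens centre give W/dₒ = h/dᵢ; with 1/f = 1/dₒ + 1/dᵢ this gives W = h·(dₒ − f)/f.
W = 15.6 mm × (14300 − 439) / 439 = 15.6 × 31.5740 ≈ 492.555 mm = 49.2555 cm.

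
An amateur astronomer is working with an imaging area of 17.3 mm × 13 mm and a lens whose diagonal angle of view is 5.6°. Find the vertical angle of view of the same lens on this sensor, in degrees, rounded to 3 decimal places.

Sensor diagonal = √(17.3² + 13²) = √468.2900 ≈ 21.6400 mm.
From the diagonal AOV: f = 21.6400 / (2·tan(2.8°)) = 21.6400 / 0.09782 ≈ 221.2311 mm.
Vertical AOV = 2·arctan(13 / (2 × 221.2311)) = 2·arctan(0.02938) ≈ 3.3659°.

3.366°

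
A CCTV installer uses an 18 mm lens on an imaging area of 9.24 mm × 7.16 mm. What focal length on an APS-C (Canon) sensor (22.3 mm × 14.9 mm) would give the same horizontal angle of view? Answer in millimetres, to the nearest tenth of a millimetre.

43.4 mm

Equal angle of view means equal width/f ratio, so f₂ = f₁ · (width₂/width₁) = 18 × 22.3/9.24.
f₂ = 18 × 2.41342 ≈ 43.442 mm.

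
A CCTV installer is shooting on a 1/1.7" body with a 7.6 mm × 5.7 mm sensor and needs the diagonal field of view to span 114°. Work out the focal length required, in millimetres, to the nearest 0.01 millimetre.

3.08 mm

Sensor diagonal = √(7.6² + 5.7²) = √90.2500 ≈ 9.5000 mm.
From α = 2·arctan(d/2f) we get f = d / (2·tan(α/2)).
With d = 9.5000 mm and α/2 = 57°, tan(α/2) ≈ 1.53986, so f ≈ 9.5000 / 3.07973 ≈ 3.0847 mm.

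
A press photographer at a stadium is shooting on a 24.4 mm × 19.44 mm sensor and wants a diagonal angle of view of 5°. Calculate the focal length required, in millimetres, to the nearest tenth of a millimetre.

Sensor diagonal = √(24.4² + 19.44²) = √973.2736 ≈ 31.1973 mm.
From α = 2·arctan(d/2f) we get f = d / (2·tan(α/2)).
With d = 31.1973 mm and α/2 = 2.5°, tan(α/2) ≈ 0.04366, so f ≈ 31.1973 / 0.08732 ≈ 357.2682 mm.

357.3 mm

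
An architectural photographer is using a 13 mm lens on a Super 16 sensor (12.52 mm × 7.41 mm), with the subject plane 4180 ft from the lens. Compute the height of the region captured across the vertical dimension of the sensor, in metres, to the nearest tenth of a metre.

dₒ: 4180 ft × 304.8 mm/ft = 1274063.96 mm.
Similar triangles through the lens centre give W/dₒ = h/dᵢ; with 1/f = 1/dₒ + 1/dᵢ this gives W = h·(dₒ − f)/f.
W = 7.41 mm × (1.27406e+06 − 13) / 13 = 7.41 × 98003.9199 ≈ 726209.047 mm = 726.209 m.

726.2 m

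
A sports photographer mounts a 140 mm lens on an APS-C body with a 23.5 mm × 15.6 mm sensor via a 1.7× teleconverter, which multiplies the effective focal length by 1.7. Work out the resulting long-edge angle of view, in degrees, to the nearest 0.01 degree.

5.65°

Effective focal length f = 140 × 1.7 = 238 mm.
α = 2·arctan(23.5 / (2 × 238)) = 2·arctan(0.04937) ≈ 5.6528°.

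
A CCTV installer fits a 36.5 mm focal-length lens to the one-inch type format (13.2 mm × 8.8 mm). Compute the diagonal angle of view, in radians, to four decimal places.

Sensor diagonal = √(13.2² + 8.8²) = √251.6800 ≈ 15.8644 mm.
Angle of view α = 2·arctan(d/2f) with d = 15.8644 mm and f = 36.5 mm.
d/2f = 0.21732; arctan(0.21732) ≈ 0.2140 rad, so α ≈ 0.4280 rad.

0.4280 rad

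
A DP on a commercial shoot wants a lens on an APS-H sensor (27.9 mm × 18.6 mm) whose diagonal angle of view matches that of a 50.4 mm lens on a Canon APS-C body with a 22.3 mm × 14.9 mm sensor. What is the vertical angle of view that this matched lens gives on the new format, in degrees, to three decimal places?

16.791°

Sensor diagonal = √(22.3² + 14.9²) = √719.3000 ≈ 26.8198 mm.
Sensor diagonal = √(27.9² + 18.6²) = √1124.3700 ≈ 33.5316 mm.
Equal diagonal AOV ⇒ f₂ = f₁ · 33.5316/26.8198 = 50.4 × 1.25026 ≈ 63.0130 mm.
Vertical AOV on the new format = 2·arctan(18.6 / (2 × 63.0130)) = 2·arctan(0.14759) ≈ 16.7912°.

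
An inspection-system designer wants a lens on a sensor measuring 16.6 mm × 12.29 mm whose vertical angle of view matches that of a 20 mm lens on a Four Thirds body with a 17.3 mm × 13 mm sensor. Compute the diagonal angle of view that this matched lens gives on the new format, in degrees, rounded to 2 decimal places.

57.29°

Equal vertical AOV ⇒ f₂ = f₁ · 12.29/13 = 20 × 0.94538 ≈ 18.9077 mm.
Sensor diagonal = √(16.6² + 12.29²) = √426.6041 ≈ 20.6544 mm.
Diagonal AOV on the new format = 2·arctan(20.6544 / (2 × 18.9077)) = 2·arctan(0.54619) ≈ 57.2859°.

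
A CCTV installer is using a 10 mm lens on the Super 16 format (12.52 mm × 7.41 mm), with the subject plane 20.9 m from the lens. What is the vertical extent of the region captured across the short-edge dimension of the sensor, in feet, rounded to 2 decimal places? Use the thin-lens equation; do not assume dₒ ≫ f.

dₒ: 20.9 m = 20900 mm.
Similar triangles through the lens centre give W/dₒ = h/dᵢ; with 1/f = 1/dₒ + 1/dᵢ this gives W = h·(dₒ − f)/f.
W = 7.41 mm × (20900 − 10) / 10 = 7.41 × 2089.0000 ≈ 15479.490 mm = 15479.490/304.8 ft = 50.7857 ft.

50.79 ft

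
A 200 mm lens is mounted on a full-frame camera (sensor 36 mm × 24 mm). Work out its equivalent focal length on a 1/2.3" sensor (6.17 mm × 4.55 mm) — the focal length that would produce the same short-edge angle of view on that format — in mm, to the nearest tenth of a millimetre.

Equal angle of view means equal height/f ratio, so f₂ = f₁ · (height₂/height₁) = 200 × 4.55/24.
f₂ = 200 × 0.18958 ≈ 37.917 mm.

37.9 mm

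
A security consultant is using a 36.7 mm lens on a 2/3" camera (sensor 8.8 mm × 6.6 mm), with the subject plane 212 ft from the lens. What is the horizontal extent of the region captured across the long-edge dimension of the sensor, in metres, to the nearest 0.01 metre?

15.49 m

dₒ: 212 ft × 304.8 mm/ft = 64617.60 mm.
Similar triangles through the lens centre give W/dₒ = w/dᵢ; with 1/f = 1/dₒ + 1/dᵢ this gives W = w·(dₒ − f)/f.
W = 8.8 mm × (64617.6 − 36.7) / 36.7 = 8.8 × 1759.6975 ≈ 15485.338 mm = 15.4853 m.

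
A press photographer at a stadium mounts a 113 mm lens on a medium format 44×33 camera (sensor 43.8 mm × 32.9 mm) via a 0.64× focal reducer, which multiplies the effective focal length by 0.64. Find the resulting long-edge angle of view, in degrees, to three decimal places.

Effective focal length f = 113 × 0.64 = 72.32 mm.
α = 2·arctan(43.8 / (2 × 72.32)) = 2·arctan(0.30282) ≈ 33.6948°.

33.695°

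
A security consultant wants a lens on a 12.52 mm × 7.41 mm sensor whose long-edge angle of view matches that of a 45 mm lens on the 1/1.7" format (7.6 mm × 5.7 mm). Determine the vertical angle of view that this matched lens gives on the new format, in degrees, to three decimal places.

Equal long-edge AOV ⇒ f₂ = f₁ · 12.52/7.6 = 45 × 1.64737 ≈ 74.1316 mm.
Vertical AOV on the new format = 2·arctan(7.41 / (2 × 74.1316)) = 2·arctan(0.04998) ≈ 5.7224°.

5.722°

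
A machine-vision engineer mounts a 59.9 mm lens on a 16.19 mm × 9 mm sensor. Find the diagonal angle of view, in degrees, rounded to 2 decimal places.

Sensor diagonal = √(16.19² + 9²) = √343.1161 ≈ 18.5234 mm.
Angle of view α = 2·arctan(d/2f) with d = 18.5234 mm and f = 59.9 mm.
d/2f = 0.15462; arctan(0.15462) ≈ 8.7894°, so α ≈ 17.5789°.

17.58°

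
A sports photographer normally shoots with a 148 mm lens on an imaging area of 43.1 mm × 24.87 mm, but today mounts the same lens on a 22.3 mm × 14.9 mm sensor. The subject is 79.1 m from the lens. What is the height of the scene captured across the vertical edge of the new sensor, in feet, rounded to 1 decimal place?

26.1 ft

The focal length stays 148 mm; the relevant sensor dimension is now h = 14.9 mm. Object distance dₒ = 79.1 m = 79100 mm.
Thin-lens field height W = h·(dₒ − f)/f = 14.9 × (79100 − 148)/148 ≈ 7948.546 mm = 7948.546/304.8 ft = 26.0779 ft.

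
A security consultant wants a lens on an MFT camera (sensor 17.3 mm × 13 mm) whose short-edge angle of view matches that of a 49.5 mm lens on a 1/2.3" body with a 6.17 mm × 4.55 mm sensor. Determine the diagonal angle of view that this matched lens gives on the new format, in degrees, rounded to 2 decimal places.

8.75°

Equal short-edge AOV ⇒ f₂ = f₁ · 13/4.55 = 49.5 × 2.85714 ≈ 141.4286 mm.
Sensor diagonal = √(17.3² + 13²) = √468.2900 ≈ 21.6400 mm.
Diagonal AOV on the new format = 2·arctan(21.6400 / (2 × 141.4286)) = 2·arctan(0.07651) ≈ 8.7498°.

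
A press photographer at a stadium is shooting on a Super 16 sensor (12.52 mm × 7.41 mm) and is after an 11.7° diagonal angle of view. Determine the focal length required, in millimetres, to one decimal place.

71.0 mm

Sensor diagonal = √(12.52² + 7.41²) = √211.6585 ≈ 14.5485 mm.
From α = 2·arctan(d/2f) we get f = d / (2·tan(α/2)).
With d = 14.5485 mm and α/2 = 5.85°, tan(α/2) ≈ 0.10246, so f ≈ 14.5485 / 0.20492 ≈ 70.9973 mm.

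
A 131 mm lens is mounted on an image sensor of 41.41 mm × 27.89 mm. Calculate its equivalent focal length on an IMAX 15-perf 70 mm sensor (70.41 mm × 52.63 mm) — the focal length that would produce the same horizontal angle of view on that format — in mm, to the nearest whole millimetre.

223 mm

Equal angle of view means equal width/f ratio, so f₂ = f₁ · (width₂/width₁) = 131 × 70.41/41.41.
f₂ = 131 × 1.70031 ≈ 222.741 mm.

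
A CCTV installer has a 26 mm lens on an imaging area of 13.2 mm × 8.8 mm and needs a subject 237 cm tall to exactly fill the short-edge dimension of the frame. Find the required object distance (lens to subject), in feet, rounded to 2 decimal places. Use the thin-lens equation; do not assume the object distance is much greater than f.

W: 237 cm = 2370 mm.
Magnification m = h/W = dᵢ/dₒ; combined with 1/f = 1/dₒ + 1/dᵢ this gives dₒ = f·(1 + W/h).
dₒ = 26 mm × (1 + 2370/8.8) = 26 × 270.3182 ≈ 7028.273 mm = 7028.273/304.8 ft = 23.0586 ft.

23.06 ft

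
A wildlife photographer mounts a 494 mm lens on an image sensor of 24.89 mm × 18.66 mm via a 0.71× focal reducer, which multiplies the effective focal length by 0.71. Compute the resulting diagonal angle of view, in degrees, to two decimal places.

5.08°

Effective focal length f = 494 × 0.71 = 350.74 mm.
Sensor diagonal = √(24.89² + 18.66²) = √967.7077 ≈ 31.1080 mm.
α = 2·arctan(31.108 / (2 × 350.74)) = 2·arctan(0.04435) ≈ 5.0784°.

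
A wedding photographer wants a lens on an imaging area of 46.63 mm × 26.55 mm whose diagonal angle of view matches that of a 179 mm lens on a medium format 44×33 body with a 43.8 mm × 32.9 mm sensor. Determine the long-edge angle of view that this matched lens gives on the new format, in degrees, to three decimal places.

Sensor diagonal = √(43.8² + 32.9²) = √3000.8500 ≈ 54.7800 mm.
Sensor diagonal = √(46.63² + 26.55²) = √2879.2594 ≈ 53.6587 mm.
Equal diagonal AOV ⇒ f₂ = f₁ · 53.6587/54.7800 = 179 × 0.97953 ≈ 175.3361 mm.
Long-edge AOV on the new format = 2·arctan(46.63 / (2 × 175.3361)) = 2·arctan(0.13297) ≈ 15.1487°.

15.149°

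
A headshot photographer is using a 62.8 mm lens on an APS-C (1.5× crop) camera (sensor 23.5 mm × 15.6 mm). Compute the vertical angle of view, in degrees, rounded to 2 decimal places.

Angle of view α = 2·arctan(h/2f) with h = 15.6 mm and f = 62.8 mm.
h/2f = 0.12420; arctan(0.12420) ≈ 7.0801°, so α ≈ 14.1602°.

14.16°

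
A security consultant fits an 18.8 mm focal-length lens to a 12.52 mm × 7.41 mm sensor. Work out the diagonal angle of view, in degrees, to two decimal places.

42.31°

Sensor diagonal = √(12.52² + 7.41²) = √211.6585 ≈ 14.5485 mm.
Angle of view α = 2·arctan(d/2f) with d = 14.5485 mm and f = 18.8 mm.
d/2f = 0.38693; arctan(0.38693) ≈ 21.1528°, so α ≈ 42.3057°.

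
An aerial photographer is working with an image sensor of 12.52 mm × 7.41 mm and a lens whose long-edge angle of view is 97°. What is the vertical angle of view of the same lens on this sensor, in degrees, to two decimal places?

67.56°

From the long-edge AOV: f = 12.52 / (2·tan(48.5°)) = 12.52 / 2.26059 ≈ 5.5384 mm.
Vertical AOV = 2·arctan(7.41 / (2 × 5.5384)) = 2·arctan(0.66897) ≈ 67.5625°.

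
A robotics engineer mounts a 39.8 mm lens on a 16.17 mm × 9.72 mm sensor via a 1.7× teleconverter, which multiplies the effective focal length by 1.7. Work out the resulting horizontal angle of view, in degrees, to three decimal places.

Effective focal length f = 39.8 × 1.7 = 67.66 mm.
α = 2·arctan(16.17 / (2 × 67.66)) = 2·arctan(0.11949) ≈ 13.6284°.

13.628°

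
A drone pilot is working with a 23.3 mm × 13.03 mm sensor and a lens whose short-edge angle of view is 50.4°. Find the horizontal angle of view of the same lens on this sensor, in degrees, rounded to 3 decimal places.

80.158°

From the short-edge AOV: f = 13.03 / (2·tan(25.2°)) = 13.03 / 0.94113 ≈ 13.8451 mm.
Horizontal AOV = 2·arctan(23.3 / (2 × 13.8451)) = 2·arctan(0.84145) ≈ 80.1581°.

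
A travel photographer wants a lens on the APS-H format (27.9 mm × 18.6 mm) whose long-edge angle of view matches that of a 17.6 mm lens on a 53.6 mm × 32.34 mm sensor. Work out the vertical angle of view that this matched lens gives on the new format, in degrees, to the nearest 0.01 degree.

Equal long-edge AOV ⇒ f₂ = f₁ · 27.9/53.6 = 17.6 × 0.52052 ≈ 9.1612 mm.
Vertical AOV on the new format = 2·arctan(18.6 / (2 × 9.1612)) = 2·arctan(1.01515) ≈ 90.8616°.

90.86°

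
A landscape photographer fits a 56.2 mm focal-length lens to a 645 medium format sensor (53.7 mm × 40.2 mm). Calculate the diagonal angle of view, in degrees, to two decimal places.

61.66°

Sensor diagonal = √(53.7² + 40.2²) = √4499.7300 ≈ 67.0800 mm.
Angle of view α = 2·arctan(d/2f) with d = 67.0800 mm and f = 56.2 mm.
d/2f = 0.59680; arctan(0.59680) ≈ 30.8286°, so α ≈ 61.6573°.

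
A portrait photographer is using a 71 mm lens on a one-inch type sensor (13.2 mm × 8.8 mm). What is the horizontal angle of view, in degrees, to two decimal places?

Angle of view α = 2·arctan(w/2f) with w = 13.2 mm and f = 71 mm.
w/2f = 0.09296; arctan(0.09296) ≈ 5.3108°, so α ≈ 10.6216°.

10.62°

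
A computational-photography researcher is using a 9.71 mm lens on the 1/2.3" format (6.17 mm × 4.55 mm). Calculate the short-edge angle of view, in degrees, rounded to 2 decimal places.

26.37°

Angle of view α = 2·arctan(h/2f) with h = 4.55 mm and f = 9.71 mm.
h/2f = 0.23429; arctan(0.23429) ≈ 13.1862°, so α ≈ 26.3725°.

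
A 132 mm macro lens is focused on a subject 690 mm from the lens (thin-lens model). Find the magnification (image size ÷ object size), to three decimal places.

Thin lens: 1/f = 1/dₒ + 1/dᵢ → 1/dᵢ = 1/132 − 1/690 = 0.0061265 mm⁻¹, so dᵢ ≈ 163.2258 mm.
Magnification m = dᵢ/dₒ = 163.2258/690 ≈ 0.23656.

0.237×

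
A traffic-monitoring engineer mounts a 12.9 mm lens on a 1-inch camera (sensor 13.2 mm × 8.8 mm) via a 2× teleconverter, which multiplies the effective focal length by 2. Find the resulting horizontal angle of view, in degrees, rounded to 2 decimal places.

Effective focal length f = 12.9 × 2 = 25.8 mm.
α = 2·arctan(13.2 / (2 × 25.8)) = 2·arctan(0.25581) ≈ 28.6987°.

28.70°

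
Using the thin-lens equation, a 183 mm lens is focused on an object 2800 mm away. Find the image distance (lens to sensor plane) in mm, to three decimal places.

1/dᵢ = 1/f − 1/dₒ = 1/183 − 1/2800 = 0.0051073 mm⁻¹.
dᵢ = 1/0.0051073 ≈ 195.7967 mm.

195.797 mm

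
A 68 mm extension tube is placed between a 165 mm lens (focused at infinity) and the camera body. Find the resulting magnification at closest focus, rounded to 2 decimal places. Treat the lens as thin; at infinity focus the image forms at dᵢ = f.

The tube moves the image plane from f to f + e, so dᵢ = 165 + 68 = 233 mm. Focus is achieved when 1/f = 1/dₒ + 1/dᵢ, giving dₒ = 1/(1/f − 1/(f+e)).
Magnification m = dᵢ/dₒ = (f+e)·(1/f − 1/(f+e)) = e/f = 68/165 ≈ 0.4121.

0.41×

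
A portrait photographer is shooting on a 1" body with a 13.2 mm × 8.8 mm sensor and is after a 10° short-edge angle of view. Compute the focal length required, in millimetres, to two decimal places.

From α = 2·arctan(h/2f) we get f = h / (2·tan(α/2)).
With h = 8.8 mm and α/2 = 5°, tan(α/2) ≈ 0.08749, so f ≈ 8.8 / 0.17498 ≈ 50.2922 mm.

50.29 mm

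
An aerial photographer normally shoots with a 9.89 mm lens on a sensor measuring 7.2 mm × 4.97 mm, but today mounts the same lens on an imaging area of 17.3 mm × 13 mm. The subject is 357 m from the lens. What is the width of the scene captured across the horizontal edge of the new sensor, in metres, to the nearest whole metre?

624 m

The focal length stays 9.89 mm; the relevant sensor dimension is now w = 17.3 mm. Object distance dₒ = 357 m = 357000 mm.
Thin-lens field width W = w·(dₒ − f)/f = 17.3 × (357000 − 9.89)/9.89 ≈ 624461.972 mm = 624.462 m.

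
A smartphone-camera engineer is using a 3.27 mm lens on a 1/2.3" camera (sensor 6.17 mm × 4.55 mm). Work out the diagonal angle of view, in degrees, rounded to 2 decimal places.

Sensor diagonal = √(6.17² + 4.55²) = √58.7714 ≈ 7.6663 mm.
Angle of view α = 2·arctan(d/2f) with d = 7.6663 mm and f = 3.27 mm.
d/2f = 1.17221; arctan(1.17221) ≈ 49.5328°, so α ≈ 99.0657°.

99.07°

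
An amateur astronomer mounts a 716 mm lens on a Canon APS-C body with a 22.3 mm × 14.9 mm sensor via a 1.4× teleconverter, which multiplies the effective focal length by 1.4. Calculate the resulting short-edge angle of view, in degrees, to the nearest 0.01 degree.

Effective focal length f = 716 × 1.4 = 1002.4 mm.
α = 2·arctan(14.9 / (2 × 1002.4)) = 2·arctan(0.00743) ≈ 0.8516°.

0.85°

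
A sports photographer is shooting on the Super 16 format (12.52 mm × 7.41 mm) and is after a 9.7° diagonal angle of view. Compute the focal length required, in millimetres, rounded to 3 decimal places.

85.729 mm

Sensor diagonal = √(12.52² + 7.41²) = √211.6585 ≈ 14.5485 mm.
From α = 2·arctan(d/2f) we get f = d / (2·tan(α/2)).
With d = 14.5485 mm and α/2 = 4.85°, tan(α/2) ≈ 0.08485, so f ≈ 14.5485 / 0.16970 ≈ 85.7294 mm.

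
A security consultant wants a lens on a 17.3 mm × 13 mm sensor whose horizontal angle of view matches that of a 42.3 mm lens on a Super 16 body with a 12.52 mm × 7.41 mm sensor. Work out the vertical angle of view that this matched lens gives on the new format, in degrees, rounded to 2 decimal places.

12.69°

Equal horizontal AOV ⇒ f₂ = f₁ · 17.3/12.52 = 42.3 × 1.38179 ≈ 58.4497 mm.
Vertical AOV on the new format = 2·arctan(13 / (2 × 58.4497)) = 2·arctan(0.11121) ≈ 12.6912°.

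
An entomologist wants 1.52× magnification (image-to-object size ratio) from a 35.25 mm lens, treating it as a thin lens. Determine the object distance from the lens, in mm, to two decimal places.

With m = dᵢ/dₒ and 1/f = 1/dₒ + 1/dᵢ, substituting dᵢ = m·dₒ gives 1/f = (1 + 1/m)/dₒ, hence dₒ = f·(1 + 1/m).
dₒ = 35.25 × (1 + 1/1.52) = 35.25 × 1.65789 ≈ 58.441 mm.

58.44 mm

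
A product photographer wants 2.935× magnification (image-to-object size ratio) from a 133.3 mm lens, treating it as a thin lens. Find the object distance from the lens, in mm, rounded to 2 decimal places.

With m = dᵢ/dₒ and 1/f = 1/dₒ + 1/dᵢ, substituting dᵢ = m·dₒ gives 1/f = (1 + 1/m)/dₒ, hence dₒ = f·(1 + 1/m).
dₒ = 133.3 × (1 + 1/2.935) = 133.3 × 1.34072 ≈ 178.717 mm.

178.72 mm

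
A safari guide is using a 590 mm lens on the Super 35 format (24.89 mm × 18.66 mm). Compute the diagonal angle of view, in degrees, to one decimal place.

Sensor diagonal = √(24.89² + 18.66²) = √967.7077 ≈ 31.1080 mm.
Angle of view α = 2·arctan(d/2f) with d = 31.1080 mm and f = 590 mm.
d/2f = 0.02636; arctan(0.02636) ≈ 1.5101°, so α ≈ 3.0202°.

3.0°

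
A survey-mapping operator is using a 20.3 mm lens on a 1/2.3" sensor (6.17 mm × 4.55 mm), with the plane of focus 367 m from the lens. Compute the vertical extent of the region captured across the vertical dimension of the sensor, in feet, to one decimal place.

dₒ: 367 m = 367000 mm.
Similar triangles through the lens centre give W/dₒ = h/dᵢ; with 1/f = 1/dₒ + 1/dᵢ this gives W = h·(dₒ − f)/f.
W = 4.55 mm × (367000 − 20.3) / 20.3 = 4.55 × 18077.8177 ≈ 82254.071 mm = 82254.071/304.8 ft = 269.862 ft.

269.9 ft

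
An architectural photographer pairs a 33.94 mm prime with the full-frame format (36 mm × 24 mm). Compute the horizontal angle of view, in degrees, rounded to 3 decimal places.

55.878°

Angle of view α = 2·arctan(w/2f) with w = 36 mm and f = 33.94 mm.
w/2f = 0.53035; arctan(0.53035) ≈ 27.9391°, so α ≈ 55.8783°.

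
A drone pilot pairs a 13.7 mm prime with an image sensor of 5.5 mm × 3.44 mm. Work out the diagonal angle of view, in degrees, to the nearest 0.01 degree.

26.64°

Sensor diagonal = √(5.5² + 3.44²) = √42.0836 ≈ 6.4872 mm.
Angle of view α = 2·arctan(d/2f) with d = 6.4872 mm and f = 13.7 mm.
d/2f = 0.23676; arctan(0.23676) ≈ 13.3200°, so α ≈ 26.6400°.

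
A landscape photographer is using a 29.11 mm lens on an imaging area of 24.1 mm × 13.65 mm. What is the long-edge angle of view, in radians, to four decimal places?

0.7849 rad

Angle of view α = 2·arctan(w/2f) with w = 24.1 mm and f = 29.11 mm.
w/2f = 0.41395; arctan(0.41395) ≈ 0.3925 rad, so α ≈ 0.7849 rad.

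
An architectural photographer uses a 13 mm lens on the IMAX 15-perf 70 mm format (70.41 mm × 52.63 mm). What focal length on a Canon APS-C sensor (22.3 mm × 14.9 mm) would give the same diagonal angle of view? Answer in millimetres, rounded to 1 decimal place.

Sensor diagonal = √(70.41² + 52.63²) = √7727.4850 ≈ 87.9061 mm.
Sensor diagonal = √(22.3² + 14.9²) = √719.3000 ≈ 26.8198 mm.
Equal angle of view means equal diagonal/f ratio, so f₂ = f₁ · (diagonal₂/diagonal₁) = 13 × 26.8198/87.9061.
f₂ = 13 × 0.30510 ≈ 3.966 mm.

4.0 mm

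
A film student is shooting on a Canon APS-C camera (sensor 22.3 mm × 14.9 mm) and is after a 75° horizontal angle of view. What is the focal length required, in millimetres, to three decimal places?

From α = 2·arctan(w/2f) we get f = w / (2·tan(α/2)).
With w = 22.3 mm and α/2 = 37.5°, tan(α/2) ≈ 0.76733, so f ≈ 22.3 / 1.53465 ≈ 14.5310 mm.

14.531 mm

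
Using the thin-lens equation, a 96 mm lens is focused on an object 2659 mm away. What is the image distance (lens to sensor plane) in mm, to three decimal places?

1/dᵢ = 1/f − 1/dₒ = 1/96 − 1/2659 = 0.0100406 mm⁻¹.
dᵢ = 1/0.0100406 ≈ 99.5958 mm.

99.596 mm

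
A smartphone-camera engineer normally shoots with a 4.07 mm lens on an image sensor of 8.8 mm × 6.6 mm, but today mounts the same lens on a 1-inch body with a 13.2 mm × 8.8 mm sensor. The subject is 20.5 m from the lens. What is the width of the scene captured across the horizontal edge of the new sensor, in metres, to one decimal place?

The focal length stays 4.07 mm; the relevant sensor dimension is now w = 13.2 mm. Object distance dₒ = 20.5 m = 20500 mm.
Thin-lens field width W = w·(dₒ − f)/f = 13.2 × (20500 − 4.07)/4.07 ≈ 66473.286 mm = 66.4733 m.

66.5 m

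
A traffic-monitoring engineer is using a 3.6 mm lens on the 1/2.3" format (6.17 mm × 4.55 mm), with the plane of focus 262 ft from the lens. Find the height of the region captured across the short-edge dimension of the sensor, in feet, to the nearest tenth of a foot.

dₒ: 262 ft × 304.8 mm/ft = 79857.60 mm.
Similar triangles through the lens centre give W/dₒ = h/dᵢ; with 1/f = 1/dₒ + 1/dᵢ this gives W = h·(dₒ − f)/f.
W = 4.55 mm × (79857.6 − 3.6) / 3.6 = 4.55 × 22181.6660 ≈ 100926.580 mm = 100926.580/304.8 ft = 331.124 ft.

331.1 ft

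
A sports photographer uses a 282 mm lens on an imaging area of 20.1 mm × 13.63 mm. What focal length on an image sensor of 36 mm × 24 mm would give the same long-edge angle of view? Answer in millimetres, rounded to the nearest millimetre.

Equal angle of view means equal width/f ratio, so f₂ = f₁ · (width₂/width₁) = 282 × 36/20.1.
f₂ = 282 × 1.79104 ≈ 505.075 mm.

505 mm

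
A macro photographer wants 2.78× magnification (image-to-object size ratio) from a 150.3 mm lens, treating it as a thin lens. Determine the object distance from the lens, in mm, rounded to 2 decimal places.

204.36 mm

With m = dᵢ/dₒ and 1/f = 1/dₒ + 1/dᵢ, substituting dᵢ = m·dₒ gives 1/f = (1 + 1/m)/dₒ, hence dₒ = f·(1 + 1/m).
dₒ = 150.3 × (1 + 1/2.78) = 150.3 × 1.35971 ≈ 204.365 mm.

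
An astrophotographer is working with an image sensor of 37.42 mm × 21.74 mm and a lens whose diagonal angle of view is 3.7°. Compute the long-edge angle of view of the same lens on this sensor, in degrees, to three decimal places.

3.200°

Sensor diagonal = √(37.42² + 21.74²) = √1872.8840 ≈ 43.2768 mm.
From the diagonal AOV: f = 43.2768 / (2·tan(1.85°)) = 43.2768 / 0.06460 ≈ 669.9238 mm.
Long-edge AOV = 2·arctan(37.42 / (2 × 669.9238)) = 2·arctan(0.02793) ≈ 3.1995°.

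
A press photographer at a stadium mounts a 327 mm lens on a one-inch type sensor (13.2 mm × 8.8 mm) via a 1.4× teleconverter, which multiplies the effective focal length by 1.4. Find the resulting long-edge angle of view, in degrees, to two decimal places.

Effective focal length f = 327 × 1.4 = 457.8 mm.
α = 2·arctan(13.2 / (2 × 457.8)) = 2·arctan(0.01442) ≈ 1.6519°.

1.65°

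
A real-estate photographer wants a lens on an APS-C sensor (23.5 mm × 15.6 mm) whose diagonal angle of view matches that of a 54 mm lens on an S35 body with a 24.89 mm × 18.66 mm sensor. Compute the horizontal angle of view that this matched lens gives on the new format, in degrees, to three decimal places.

Sensor diagonal = √(24.89² + 18.66²) = √967.7077 ≈ 31.1080 mm.
Sensor diagonal = √(23.5² + 15.6²) = √795.6100 ≈ 28.2066 mm.
Equal diagonal AOV ⇒ f₂ = f₁ · 28.2066/31.1080 = 54 × 0.90673 ≈ 48.9634 mm.
Horizontal AOV on the new format = 2·arctan(23.5 / (2 × 48.9634)) = 2·arctan(0.23998) ≈ 26.9888°.

26.989°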